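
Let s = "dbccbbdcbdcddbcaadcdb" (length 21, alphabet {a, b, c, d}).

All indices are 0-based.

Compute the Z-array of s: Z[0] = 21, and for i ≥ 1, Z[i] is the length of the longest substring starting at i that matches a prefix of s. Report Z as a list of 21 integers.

Z[0]=21
i=1: i≥r, start 0; Z[1]=0
i=2: i≥r, start 0; Z[2]=0
i=3: i≥r, start 0; Z[3]=0
i=4: i≥r, start 0; Z[4]=0
i=5: i≥r, start 0; Z[5]=0
i=6: i≥r, start 0; Z[6]=1 grow→box=[6,7)
i=7: i≥r, start 0; Z[7]=0
i=8: i≥r, start 0; Z[8]=0
i=9: i≥r, start 0; Z[9]=1 grow→box=[9,10)
i=10: i≥r, start 0; Z[10]=0
i=11: i≥r, start 0; Z[11]=1 grow→box=[11,12)
i=12: i≥r, start 0; Z[12]=3 grow→box=[12,15)
i=13: min(r-i=2, Z[1]=0)=0; Z[13]=0
i=14: min(r-i=1, Z[2]=0)=0; Z[14]=0
i=15: i≥r, start 0; Z[15]=0
i=16: i≥r, start 0; Z[16]=0
i=17: i≥r, start 0; Z[17]=1 grow→box=[17,18)
i=18: i≥r, start 0; Z[18]=0
i=19: i≥r, start 0; Z[19]=2 grow→box=[19,21)
i=20: min(r-i=1, Z[1]=0)=0; Z[20]=0

[21, 0, 0, 0, 0, 0, 1, 0, 0, 1, 0, 1, 3, 0, 0, 0, 0, 1, 0, 2, 0]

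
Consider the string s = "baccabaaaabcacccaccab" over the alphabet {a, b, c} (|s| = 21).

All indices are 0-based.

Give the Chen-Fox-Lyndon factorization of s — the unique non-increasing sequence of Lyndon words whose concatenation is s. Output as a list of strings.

emit factor 1: 'b' (i=0, period=1)
emit factor 2: 'acc' (i=1, period=3)
emit factor 3: 'ab' (i=4, period=2)
emit factor 4: 'aaaabcacccaccab' (i=6, period=15)

["b", "acc", "ab", "aaaabcacccaccab"]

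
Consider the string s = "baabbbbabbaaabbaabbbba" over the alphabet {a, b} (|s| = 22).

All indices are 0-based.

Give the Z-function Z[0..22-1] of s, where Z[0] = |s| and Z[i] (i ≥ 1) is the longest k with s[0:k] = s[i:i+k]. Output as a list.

[22, 0, 0, 1, 1, 1, 2, 0, 1, 3, 0, 0, 0, 1, 8, 0, 0, 1, 1, 1, 2, 0]

Z[0]=22
i=1: outside box; Z[1]=0
i=2: outside box; Z[2]=0
i=3: outside box; Z[3]=1 grow→box=[3,4)
i=4: outside box; Z[4]=1 grow→box=[4,5)
i=5: outside box; Z[5]=1 grow→box=[5,6)
i=6: outside box; Z[6]=2 grow→box=[6,8)
i=7: min(r-i=1, Z[1]=0)=0; Z[7]=0
i=8: outside box; Z[8]=1 grow→box=[8,9)
i=9: outside box; Z[9]=3 grow→box=[9,12)
i=10: min(r-i=2, Z[1]=0)=0; Z[10]=0
i=11: min(r-i=1, Z[2]=0)=0; Z[11]=0
i=12: outside box; Z[12]=0
i=13: outside box; Z[13]=1 grow→box=[13,14)
i=14: outside box; Z[14]=8 grow→box=[14,22)
i=15: min(r-i=7, Z[1]=0)=0; Z[15]=0
i=16: min(r-i=6, Z[2]=0)=0; Z[16]=0
i=17: min(r-i=5, Z[3]=1)=1; Z[17]=1
i=18: min(r-i=4, Z[4]=1)=1; Z[18]=1
i=19: min(r-i=3, Z[5]=1)=1; Z[19]=1
i=20: min(r-i=2, Z[6]=2)=2; Z[20]=2
i=21: min(r-i=1, Z[7]=0)=0; Z[21]=0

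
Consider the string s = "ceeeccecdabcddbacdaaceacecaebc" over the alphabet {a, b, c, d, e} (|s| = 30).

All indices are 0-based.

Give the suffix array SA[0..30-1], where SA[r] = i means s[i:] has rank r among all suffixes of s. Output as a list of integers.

sorted suffixes:
  #0 SA[0]=18  'aaceacecaebc'
  #1 SA[1]=9  'abcddbacdaaceacecaebc'
  #2 SA[2]=15  'acdaaceacecaebc'
  #3 SA[3]=19  'aceacecaebc'
  #4 SA[4]=22  'acecaebc'
  #5 SA[5]=26  'aebc'
  #6 SA[6]=14  'bacdaaceacecaebc'
  #7 SA[7]=28  'bc'
  #8 SA[8]=10  'bcddbacdaaceacecaebc'
  #9 SA[9]=29  'c'
  #10 SA[10]=25  'caebc'
  #11 SA[11]=4  'ccecdabcddbacdaaceacecaebc'
  #12 SA[12]=16  'cdaaceacecaebc'
  #13 SA[13]=7  'cdabcddbacdaaceacecaebc'
  #14 SA[14]=11  'cddbacdaaceacecaebc'
  #15 SA[15]=20  'ceacecaebc'
  #16 SA[16]=23  'cecaebc'
  #17 SA[17]=5  'cecdabcddbacdaaceacecaebc'
  #18 SA[18]=0  'ceeeccecdabcddbacdaaceacecaebc'
  #19 SA[19]=17  'daaceacecaebc'
  #20 SA[20]=8  'dabcddbacdaaceacecaebc'
  #21 SA[21]=13  'dbacdaaceacecaebc'
  #22 SA[22]=12  'ddbacdaaceacecaebc'
  #23 SA[23]=21  'eacecaebc'
  #24 SA[24]=27  'ebc'
  #25 SA[25]=24  'ecaebc'
  #26 SA[26]=3  'eccecdabcddbacdaaceacecaebc'
  #27 SA[27]=6  'ecdabcddbacdaaceacecaebc'
  #28 SA[28]=2  'eeccecdabcddbacdaaceacecaebc'
  #29 SA[29]=1  'eeeccecdabcddbacdaaceacecaebc'

[18, 9, 15, 19, 22, 26, 14, 28, 10, 29, 25, 4, 16, 7, 11, 20, 23, 5, 0, 17, 8, 13, 12, 21, 27, 24, 3, 6, 2, 1]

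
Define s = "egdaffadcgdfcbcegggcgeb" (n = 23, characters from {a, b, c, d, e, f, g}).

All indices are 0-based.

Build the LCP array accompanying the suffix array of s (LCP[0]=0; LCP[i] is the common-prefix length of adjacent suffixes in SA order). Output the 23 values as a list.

[0, 1, 0, 1, 0, 1, 1, 2, 0, 1, 1, 0, 1, 2, 0, 1, 1, 0, 1, 2, 1, 1, 2]

rank | idx | suffix
   0 |   6 | adcgdfcbcegggcgeb
   1 |   3 | affadcgdfcbcegggcgeb
   2 |  22 | b
   3 |  13 | bcegggcgeb
   4 |  12 | cbcegggcgeb
   5 |  14 | cegggcgeb
   6 |   8 | cgdfcbcegggcgeb
   7 |  19 | cgeb
   8 |   2 | daffadcgdfcbcegggcgeb
   9 |   7 | dcgdfcbcegggcgeb
  10 |  10 | dfcbcegggcgeb
  11 |  21 | eb
  12 |   0 | egdaffadcgdfcbcegggcgeb
  13 |  15 | egggcgeb
  14 |   5 | fadcgdfcbcegggcgeb
  15 |  11 | fcbcegggcgeb
  16 |   4 | ffadcgdfcbcegggcgeb
  17 |  18 | gcgeb
  18 |   1 | gdaffadcgdfcbcegggcgeb
  19 |   9 | gdfcbcegggcgeb
  20 |  20 | geb
  21 |  17 | ggcgeb
  22 |  16 | gggcgeb

SA = [6, 3, 22, 13, 12, 14, 8, 19, 2, 7, 10, 21, 0, 15, 5, 11, 4, 18, 1, 9, 20, 17, 16]
i: (SA[i-1],SA[i]) lcp shared
  1: (6,3) 1 'a'
  2: (3,22) 0 ''
  3: (22,13) 1 'b'
  4: (13,12) 0 ''
  5: (12,14) 1 'c'
  6: (14,8) 1 'c'
  7: (8,19) 2 'cg'
  8: (19,2) 0 ''
  9: (2,7) 1 'd'
  10: (7,10) 1 'd'
  11: (10,21) 0 ''
  12: (21,0) 1 'e'
  13: (0,15) 2 'eg'
  14: (15,5) 0 ''
  15: (5,11) 1 'f'
  16: (11,4) 1 'f'
  17: (4,18) 0 ''
  18: (18,1) 1 'g'
  19: (1,9) 2 'gd'
  20: (9,20) 1 'g'
  21: (20,17) 1 'g'
  22: (17,16) 2 'gg'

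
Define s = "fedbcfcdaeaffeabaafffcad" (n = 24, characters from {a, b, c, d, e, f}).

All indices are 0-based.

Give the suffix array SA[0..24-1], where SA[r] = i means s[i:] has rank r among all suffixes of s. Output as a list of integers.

rank→(start, suffix):
  0 → (16, 'aafffcad')
  1 → (14, 'abaafffcad')
  2 → (22, 'ad')
  3 → (8, 'aeaffeabaafffcad')
  4 → (10, 'affeabaafffcad')
  5 → (17, 'afffcad')
  6 → (15, 'baafffcad')
  7 → (3, 'bcfcdaeaffeabaafffcad')
  8 → (21, 'cad')
  9 → (6, 'cdaeaffeabaafffcad')
  10 → (4, 'cfcdaeaffeabaafffcad')
  11 → (23, 'd')
  12 → (7, 'daeaffeabaafffcad')
  13 → (2, 'dbcfcdaeaffeabaafffcad')
  14 → (13, 'eabaafffcad')
  15 → (9, 'eaffeabaafffcad')
  16 → (1, 'edbcfcdaeaffeabaafffcad')
  17 → (20, 'fcad')
  18 → (5, 'fcdaeaffeabaafffcad')
  19 → (12, 'feabaafffcad')
  20 → (0, 'fedbcfcdaeaffeabaafffcad')
  21 → (19, 'ffcad')
  22 → (11, 'ffeabaafffcad')
  23 → (18, 'fffcad')

[16, 14, 22, 8, 10, 17, 15, 3, 21, 6, 4, 23, 7, 2, 13, 9, 1, 20, 5, 12, 0, 19, 11, 18]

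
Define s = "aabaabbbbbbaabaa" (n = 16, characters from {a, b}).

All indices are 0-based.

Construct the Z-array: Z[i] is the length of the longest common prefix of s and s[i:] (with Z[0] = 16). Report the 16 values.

Z[0]=16
i=1: outside box; Z[1]=1 scan→box=[1,2)
i=2: outside box; Z[2]=0
i=3: outside box; Z[3]=3 scan→box=[3,6)
i=4: min(r-i=2, Z[1]=1)=1; Z[4]=1
i=5: min(r-i=1, Z[2]=0)=0; Z[5]=0
i=6: outside box; Z[6]=0
i=7: outside box; Z[7]=0
i=8: outside box; Z[8]=0
i=9: outside box; Z[9]=0
i=10: outside box; Z[10]=0
i=11: outside box; Z[11]=5 scan→box=[11,16)
i=12: min(r-i=4, Z[1]=1)=1; Z[12]=1
i=13: min(r-i=3, Z[2]=0)=0; Z[13]=0
i=14: min(r-i=2, Z[3]=3)=2; Z[14]=2
i=15: min(r-i=1, Z[4]=1)=1; Z[15]=1

[16, 1, 0, 3, 1, 0, 0, 0, 0, 0, 0, 5, 1, 0, 2, 1]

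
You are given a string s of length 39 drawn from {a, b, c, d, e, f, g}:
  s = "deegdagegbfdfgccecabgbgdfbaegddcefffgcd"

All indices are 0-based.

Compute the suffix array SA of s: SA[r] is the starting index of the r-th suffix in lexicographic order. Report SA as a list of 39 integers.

rank→(start, suffix):
  0 → (18, 'abgbgdfbaegddcefffgcd')
  1 → (26, 'aegddcefffgcd')
  2 → (5, 'agegbfdfgccecabgbgdfbaegddcefffgcd')
  3 → (25, 'baegddcefffgcd')
  4 → (9, 'bfdfgccecabgbgdfbaegddcefffgcd')
  5 → (19, 'bgbgdfbaegddcefffgcd')
  6 → (21, 'bgdfbaegddcefffgcd')
  7 → (17, 'cabgbgdfbaegddcefffgcd')
  8 → (14, 'ccecabgbgdfbaegddcefffgcd')
  9 → (37, 'cd')
  10 → (15, 'cecabgbgdfbaegddcefffgcd')
  11 → (31, 'cefffgcd')
  12 → (38, 'd')
  13 → (4, 'dagegbfdfgccecabgbgdfbaegddcefffgcd')
  14 → (30, 'dcefffgcd')
  15 → (29, 'ddcefffgcd')
  16 → (0, 'deegdagegbfdfgccecabgbgdfbaegddcefffgcd')
  17 → (23, 'dfbaegddcefffgcd')
  18 → (11, 'dfgccecabgbgdfbaegddcefffgcd')
  19 → (16, 'ecabgbgdfbaegddcefffgcd')
  20 → (1, 'eegdagegbfdfgccecabgbgdfbaegddcefffgcd')
  21 → (32, 'efffgcd')
  22 → (7, 'egbfdfgccecabgbgdfbaegddcefffgcd')
  23 → (2, 'egdagegbfdfgccecabgbgdfbaegddcefffgcd')
  24 → (27, 'egddcefffgcd')
  25 → (24, 'fbaegddcefffgcd')
  26 → (10, 'fdfgccecabgbgdfbaegddcefffgcd')
  27 → (33, 'fffgcd')
  28 → (34, 'ffgcd')
  29 → (12, 'fgccecabgbgdfbaegddcefffgcd')
  30 → (35, 'fgcd')
  31 → (8, 'gbfdfgccecabgbgdfbaegddcefffgcd')
  32 → (20, 'gbgdfbaegddcefffgcd')
  33 → (13, 'gccecabgbgdfbaegddcefffgcd')
  34 → (36, 'gcd')
  35 → (3, 'gdagegbfdfgccecabgbgdfbaegddcefffgcd')
  36 → (28, 'gddcefffgcd')
  37 → (22, 'gdfbaegddcefffgcd')
  38 → (6, 'gegbfdfgccecabgbgdfbaegddcefffgcd')

[18, 26, 5, 25, 9, 19, 21, 17, 14, 37, 15, 31, 38, 4, 30, 29, 0, 23, 11, 16, 1, 32, 7, 2, 27, 24, 10, 33, 34, 12, 35, 8, 20, 13, 36, 3, 28, 22, 6]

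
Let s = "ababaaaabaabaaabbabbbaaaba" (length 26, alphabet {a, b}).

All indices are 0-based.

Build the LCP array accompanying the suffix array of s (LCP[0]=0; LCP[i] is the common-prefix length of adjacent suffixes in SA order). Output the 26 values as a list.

rank→(start, suffix):
  0 → (25, 'a')
  1 → (4, 'aaaabaabaaabbabbbaaaba')
  2 → (21, 'aaaba')
  3 → (5, 'aaabaabaaabbabbbaaaba')
  4 → (12, 'aaabbabbbaaaba')
  5 → (22, 'aaba')
  6 → (9, 'aabaaabbabbbaaaba')
  7 → (6, 'aabaabaaabbabbbaaaba')
  8 → (13, 'aabbabbbaaaba')
  9 → (23, 'aba')
  10 → (2, 'abaaaabaabaaabbabbbaaaba')
  11 → (10, 'abaaabbabbbaaaba')
  12 → (7, 'abaabaaabbabbbaaaba')
  13 → (0, 'ababaaaabaabaaabbabbbaaaba')
  14 → (14, 'abbabbbaaaba')
  15 → (17, 'abbbaaaba')
  16 → (24, 'ba')
  17 → (3, 'baaaabaabaaabbabbbaaaba')
  18 → (20, 'baaaba')
  19 → (11, 'baaabbabbbaaaba')
  20 → (8, 'baabaaabbabbbaaaba')
  21 → (1, 'babaaaabaabaaabbabbbaaaba')
  22 → (16, 'babbbaaaba')
  23 → (19, 'bbaaaba')
  24 → (15, 'bbabbbaaaba')
  25 → (18, 'bbbaaaba')

SA = [25, 4, 21, 5, 12, 22, 9, 6, 13, 23, 2, 10, 7, 0, 14, 17, 24, 3, 20, 11, 8, 1, 16, 19, 15, 18]
rank  pair      lcp
   1  s[25:],s[4:]  1  'a'
   2  s[4:],s[21:]  3  'aaa'
   3  s[21:],s[5:]  5  'aaaba'
   4  s[5:],s[12:]  4  'aaab'
   5  s[12:],s[22:]  2  'aa'
   6  s[22:],s[9:]  4  'aaba'
   7  s[9:],s[6:]  5  'aabaa'
   8  s[6:],s[13:]  3  'aab'
   9  s[13:],s[23:]  1  'a'
  10  s[23:],s[2:]  3  'aba'
  11  s[2:],s[10:]  5  'abaaa'
  12  s[10:],s[7:]  4  'abaa'
  13  s[7:],s[0:]  3  'aba'
  14  s[0:],s[14:]  2  'ab'
  15  s[14:],s[17:]  3  'abb'
  16  s[17:],s[24:]  0  ''
  17  s[24:],s[3:]  2  'ba'
  18  s[3:],s[20:]  4  'baaa'
  19  s[20:],s[11:]  5  'baaab'
  20  s[11:],s[8:]  3  'baa'
  21  s[8:],s[1:]  2  'ba'
  22  s[1:],s[16:]  3  'bab'
  23  s[16:],s[19:]  1  'b'
  24  s[19:],s[15:]  3  'bba'
  25  s[15:],s[18:]  2  'bb'

[0, 1, 3, 5, 4, 2, 4, 5, 3, 1, 3, 5, 4, 3, 2, 3, 0, 2, 4, 5, 3, 2, 3, 1, 3, 2]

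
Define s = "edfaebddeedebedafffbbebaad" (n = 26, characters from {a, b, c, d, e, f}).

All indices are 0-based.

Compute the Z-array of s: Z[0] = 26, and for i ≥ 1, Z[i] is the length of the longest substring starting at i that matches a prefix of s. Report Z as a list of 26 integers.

[26, 0, 0, 0, 1, 0, 0, 0, 1, 2, 0, 1, 0, 2, 0, 0, 0, 0, 0, 0, 0, 1, 0, 0, 0, 0]

Z[0]=26
i=1: outside box; Z[1]=0
i=2: outside box; Z[2]=0
i=3: outside box; Z[3]=0
i=4: outside box; Z[4]=1 extend→box=[4,5)
i=5: outside box; Z[5]=0
i=6: outside box; Z[6]=0
i=7: outside box; Z[7]=0
i=8: outside box; Z[8]=1 extend→box=[8,9)
i=9: outside box; Z[9]=2 extend→box=[9,11)
i=10: min(r-i=1, Z[1]=0)=0; Z[10]=0
i=11: outside box; Z[11]=1 extend→box=[11,12)
i=12: outside box; Z[12]=0
i=13: outside box; Z[13]=2 extend→box=[13,15)
i=14: min(r-i=1, Z[1]=0)=0; Z[14]=0
i=15: outside box; Z[15]=0
i=16: outside box; Z[16]=0
i=17: outside box; Z[17]=0
i=18: outside box; Z[18]=0
i=19: outside box; Z[19]=0
i=20: outside box; Z[20]=0
i=21: outside box; Z[21]=1 extend→box=[21,22)
i=22: outside box; Z[22]=0
i=23: outside box; Z[23]=0
i=24: outside box; Z[24]=0
i=25: outside box; Z[25]=0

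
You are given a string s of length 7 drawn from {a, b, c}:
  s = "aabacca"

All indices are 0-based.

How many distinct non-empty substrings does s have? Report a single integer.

sorted suffixes:
  #0 SA[0]=6  'a'
  #1 SA[1]=0  'aabacca'
  #2 SA[2]=1  'abacca'
  #3 SA[3]=3  'acca'
  #4 SA[4]=2  'bacca'
  #5 SA[5]=5  'ca'
  #6 SA[6]=4  'cca'

SA = [6, 0, 1, 3, 2, 5, 4]
[i] adj suffixes → lcp
  [1] 6/0 → 1 ('a')
  [2] 0/1 → 1 ('a')
  [3] 1/3 → 1 ('a')
  [4] 3/2 → 0 ('')
  [5] 2/5 → 0 ('')
  [6] 5/4 → 1 ('c')

n(n+1)/2 = 7·8/2 = 28
Σ LCP = 0 + 1 + 1 + 1 + 0 + 0 + 1 = 4
distinct = 28 − 4 = 24

24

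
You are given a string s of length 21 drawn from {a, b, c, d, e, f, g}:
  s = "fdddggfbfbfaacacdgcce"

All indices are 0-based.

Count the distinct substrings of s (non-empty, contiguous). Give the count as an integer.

rank→(start, suffix):
  0 → (11, 'aacacdgcce')
  1 → (12, 'acacdgcce')
  2 → (14, 'acdgcce')
  3 → (9, 'bfaacacdgcce')
  4 → (7, 'bfbfaacacdgcce')
  5 → (13, 'cacdgcce')
  6 → (18, 'cce')
  7 → (15, 'cdgcce')
  8 → (19, 'ce')
  9 → (1, 'dddggfbfbfaacacdgcce')
  10 → (2, 'ddggfbfbfaacacdgcce')
  11 → (16, 'dgcce')
  12 → (3, 'dggfbfbfaacacdgcce')
  13 → (20, 'e')
  14 → (10, 'faacacdgcce')
  15 → (8, 'fbfaacacdgcce')
  16 → (6, 'fbfbfaacacdgcce')
  17 → (0, 'fdddggfbfbfaacacdgcce')
  18 → (17, 'gcce')
  19 → (5, 'gfbfbfaacacdgcce')
  20 → (4, 'ggfbfbfaacacdgcce')

SA = [11, 12, 14, 9, 7, 13, 18, 15, 19, 1, 2, 16, 3, 20, 10, 8, 6, 0, 17, 5, 4]
i: (SA[i-1],SA[i]) lcp shared
  1: (11,12) 1 'a'
  2: (12,14) 2 'ac'
  3: (14,9) 0 ''
  4: (9,7) 2 'bf'
  5: (7,13) 0 ''
  6: (13,18) 1 'c'
  7: (18,15) 1 'c'
  8: (15,19) 1 'c'
  9: (19,1) 0 ''
  10: (1,2) 2 'dd'
  11: (2,16) 1 'd'
  12: (16,3) 2 'dg'
  13: (3,20) 0 ''
  14: (20,10) 0 ''
  15: (10,8) 1 'f'
  16: (8,6) 3 'fbf'
  17: (6,0) 1 'f'
  18: (0,17) 0 ''
  19: (17,5) 1 'g'
  20: (5,4) 1 'g'

n(n+1)/2 = 21·22/2 = 231
Σ LCP = 0 + 1 + 2 + 0 + 2 + 0 + 1 + 1 + 1 + 0 + 2 + 1 + 2 + 0 + 0 + 1 + 3 + 1 + 0 + 1 + 1 = 20
distinct = 231 − 20 = 211

211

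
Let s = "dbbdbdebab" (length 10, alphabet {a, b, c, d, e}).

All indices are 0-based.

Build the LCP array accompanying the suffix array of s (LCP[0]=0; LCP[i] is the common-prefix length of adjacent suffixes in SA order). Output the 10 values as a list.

[0, 0, 1, 1, 1, 2, 0, 2, 1, 0]

rank→(start, suffix):
  0 → (8, 'ab')
  1 → (9, 'b')
  2 → (7, 'bab')
  3 → (1, 'bbdbdebab')
  4 → (2, 'bdbdebab')
  5 → (4, 'bdebab')
  6 → (0, 'dbbdbdebab')
  7 → (3, 'dbdebab')
  8 → (5, 'debab')
  9 → (6, 'ebab')

SA = [8, 9, 7, 1, 2, 4, 0, 3, 5, 6]
i: (SA[i-1],SA[i]) lcp shared
  1: (8,9) 0 ''
  2: (9,7) 1 'b'
  3: (7,1) 1 'b'
  4: (1,2) 1 'b'
  5: (2,4) 2 'bd'
  6: (4,0) 0 ''
  7: (0,3) 2 'db'
  8: (3,5) 1 'd'
  9: (5,6) 0 ''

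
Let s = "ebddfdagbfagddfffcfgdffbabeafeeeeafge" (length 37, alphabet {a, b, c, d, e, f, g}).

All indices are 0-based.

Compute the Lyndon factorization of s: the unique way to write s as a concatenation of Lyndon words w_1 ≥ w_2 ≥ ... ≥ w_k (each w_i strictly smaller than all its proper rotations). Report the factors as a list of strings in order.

["e", "bddfd", "agbfagddfffcfgdffb", "abeafeeeeafge"]

emit factor 1: 'e' (i=0, period=1)
emit factor 2: 'bddfd' (i=1, period=5)
emit factor 3: 'agbfagddfffcfgdffb' (i=6, period=18)
emit factor 4: 'abeafeeeeafge' (i=24, period=13)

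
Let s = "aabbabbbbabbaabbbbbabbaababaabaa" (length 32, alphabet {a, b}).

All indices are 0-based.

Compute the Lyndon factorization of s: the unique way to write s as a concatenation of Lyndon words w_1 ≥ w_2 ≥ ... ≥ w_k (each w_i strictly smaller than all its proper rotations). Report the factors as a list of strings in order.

emit factor 1: 'aabbabbbbabbaabbbbbabb' (i=0, period=22)
emit factor 2: 'aabab' (i=22, period=5)
emit factor 3: 'aab' (i=27, period=3)
emit factor 4: 'a' (i=30, period=1)
emit factor 5: 'a' (i=31, period=1)

["aabbabbbbabbaabbbbbabb", "aabab", "aab", "a", "a"]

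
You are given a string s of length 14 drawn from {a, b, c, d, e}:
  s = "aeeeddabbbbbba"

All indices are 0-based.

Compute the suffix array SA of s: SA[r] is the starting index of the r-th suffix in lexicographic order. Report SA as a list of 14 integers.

[13, 6, 0, 12, 11, 10, 9, 8, 7, 5, 4, 3, 2, 1]

rank | idx | suffix
   0 |  13 | a
   1 |   6 | abbbbbba
   2 |   0 | aeeeddabbbbbba
   3 |  12 | ba
   4 |  11 | bba
   5 |  10 | bbba
   6 |   9 | bbbba
   7 |   8 | bbbbba
   8 |   7 | bbbbbba
   9 |   5 | dabbbbbba
  10 |   4 | ddabbbbbba
  11 |   3 | eddabbbbbba
  12 |   2 | eeddabbbbbba
  13 |   1 | eeeddabbbbbba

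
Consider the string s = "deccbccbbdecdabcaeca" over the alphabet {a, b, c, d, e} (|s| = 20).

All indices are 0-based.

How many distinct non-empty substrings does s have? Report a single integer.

186

rank→(start, suffix):
  0 → (19, 'a')
  1 → (13, 'abcaeca')
  2 → (16, 'aeca')
  3 → (7, 'bbdecdabcaeca')
  4 → (14, 'bcaeca')
  5 → (4, 'bccbbdecdabcaeca')
  6 → (8, 'bdecdabcaeca')
  7 → (18, 'ca')
  8 → (15, 'caeca')
  9 → (6, 'cbbdecdabcaeca')
  10 → (3, 'cbccbbdecdabcaeca')
  11 → (5, 'ccbbdecdabcaeca')
  12 → (2, 'ccbccbbdecdabcaeca')
  13 → (11, 'cdabcaeca')
  14 → (12, 'dabcaeca')
  15 → (0, 'deccbccbbdecdabcaeca')
  16 → (9, 'decdabcaeca')
  17 → (17, 'eca')
  18 → (1, 'eccbccbbdecdabcaeca')
  19 → (10, 'ecdabcaeca')

SA = [19, 13, 16, 7, 14, 4, 8, 18, 15, 6, 3, 5, 2, 11, 12, 0, 9, 17, 1, 10]
i: (SA[i-1],SA[i]) lcp shared
  1: (19,13) 1 'a'
  2: (13,16) 1 'a'
  3: (16,7) 0 ''
  4: (7,14) 1 'b'
  5: (14,4) 2 'bc'
  6: (4,8) 1 'b'
  7: (8,18) 0 ''
  8: (18,15) 2 'ca'
  9: (15,6) 1 'c'
  10: (6,3) 2 'cb'
  11: (3,5) 1 'c'
  12: (5,2) 3 'ccb'
  13: (2,11) 1 'c'
  14: (11,12) 0 ''
  15: (12,0) 1 'd'
  16: (0,9) 3 'dec'
  17: (9,17) 0 ''
  18: (17,1) 2 'ec'
  19: (1,10) 2 'ec'

n(n+1)/2 = 20·21/2 = 210
Σ LCP = 0 + 1 + 1 + 0 + 1 + 2 + 1 + 0 + 2 + 1 + 2 + 1 + 3 + 1 + 0 + 1 + 3 + 0 + 2 + 2 = 24
distinct = 210 − 24 = 186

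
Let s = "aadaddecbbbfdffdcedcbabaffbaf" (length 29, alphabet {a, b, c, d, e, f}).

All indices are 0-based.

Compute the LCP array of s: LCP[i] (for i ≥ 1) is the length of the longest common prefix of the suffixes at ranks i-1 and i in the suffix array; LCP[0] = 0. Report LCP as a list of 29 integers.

[0, 1, 1, 2, 1, 2, 0, 2, 3, 1, 2, 1, 0, 2, 1, 0, 1, 2, 1, 1, 1, 0, 1, 0, 1, 1, 2, 1, 2]

rank | idx | suffix
   0 |   0 | aadaddecbbbfdffdcedcbabaffbaf
   1 |  21 | abaffbaf
   2 |   1 | adaddecbbbfdffdcedcbabaffbaf
   3 |   3 | addecbbbfdffdcedcbabaffbaf
   4 |  27 | af
   5 |  23 | affbaf
   6 |  20 | babaffbaf
   7 |  26 | baf
   8 |  22 | baffbaf
   9 |   8 | bbbfdffdcedcbabaffbaf
  10 |   9 | bbfdffdcedcbabaffbaf
  11 |  10 | bfdffdcedcbabaffbaf
  12 |  19 | cbabaffbaf
  13 |   7 | cbbbfdffdcedcbabaffbaf
  14 |  16 | cedcbabaffbaf
  15 |   2 | daddecbbbfdffdcedcbabaffbaf
  16 |  18 | dcbabaffbaf
  17 |  15 | dcedcbabaffbaf
  18 |   4 | ddecbbbfdffdcedcbabaffbaf
  19 |   5 | decbbbfdffdcedcbabaffbaf
  20 |  12 | dffdcedcbabaffbaf
  21 |   6 | ecbbbfdffdcedcbabaffbaf
  22 |  17 | edcbabaffbaf
  23 |  28 | f
  24 |  25 | fbaf
  25 |  14 | fdcedcbabaffbaf
  26 |  11 | fdffdcedcbabaffbaf
  27 |  24 | ffbaf
  28 |  13 | ffdcedcbabaffbaf

SA = [0, 21, 1, 3, 27, 23, 20, 26, 22, 8, 9, 10, 19, 7, 16, 2, 18, 15, 4, 5, 12, 6, 17, 28, 25, 14, 11, 24, 13]
rank  pair      lcp
   1  s[0:],s[21:]  1  'a'
   2  s[21:],s[1:]  1  'a'
   3  s[1:],s[3:]  2  'ad'
   4  s[3:],s[27:]  1  'a'
   5  s[27:],s[23:]  2  'af'
   6  s[23:],s[20:]  0  ''
   7  s[20:],s[26:]  2  'ba'
   8  s[26:],s[22:]  3  'baf'
   9  s[22:],s[8:]  1  'b'
  10  s[8:],s[9:]  2  'bb'
  11  s[9:],s[10:]  1  'b'
  12  s[10:],s[19:]  0  ''
  13  s[19:],s[7:]  2  'cb'
  14  s[7:],s[16:]  1  'c'
  15  s[16:],s[2:]  0  ''
  16  s[2:],s[18:]  1  'd'
  17  s[18:],s[15:]  2  'dc'
  18  s[15:],s[4:]  1  'd'
  19  s[4:],s[5:]  1  'd'
  20  s[5:],s[12:]  1  'd'
  21  s[12:],s[6:]  0  ''
  22  s[6:],s[17:]  1  'e'
  23  s[17:],s[28:]  0  ''
  24  s[28:],s[25:]  1  'f'
  25  s[25:],s[14:]  1  'f'
  26  s[14:],s[11:]  2  'fd'
  27  s[11:],s[24:]  1  'f'
  28  s[24:],s[13:]  2  'ff'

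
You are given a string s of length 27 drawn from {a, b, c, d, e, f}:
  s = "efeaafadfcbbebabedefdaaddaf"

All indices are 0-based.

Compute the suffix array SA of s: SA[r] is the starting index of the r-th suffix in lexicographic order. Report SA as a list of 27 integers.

[21, 3, 14, 22, 6, 25, 4, 13, 10, 11, 15, 9, 20, 24, 23, 17, 7, 2, 12, 16, 18, 0, 26, 5, 8, 19, 1]

rank | idx | suffix
   0 |  21 | aaddaf
   1 |   3 | aafadfcbbebabedefdaaddaf
   2 |  14 | abedefdaaddaf
   3 |  22 | addaf
   4 |   6 | adfcbbebabedefdaaddaf
   5 |  25 | af
   6 |   4 | afadfcbbebabedefdaaddaf
   7 |  13 | babedefdaaddaf
   8 |  10 | bbebabedefdaaddaf
   9 |  11 | bebabedefdaaddaf
  10 |  15 | bedefdaaddaf
  11 |   9 | cbbebabedefdaaddaf
  12 |  20 | daaddaf
  13 |  24 | daf
  14 |  23 | ddaf
  15 |  17 | defdaaddaf
  16 |   7 | dfcbbebabedefdaaddaf
  17 |   2 | eaafadfcbbebabedefdaaddaf
  18 |  12 | ebabedefdaaddaf
  19 |  16 | edefdaaddaf
  20 |  18 | efdaaddaf
  21 |   0 | efeaafadfcbbebabedefdaaddaf
  22 |  26 | f
  23 |   5 | fadfcbbebabedefdaaddaf
  24 |   8 | fcbbebabedefdaaddaf
  25 |  19 | fdaaddaf
  26 |   1 | feaafadfcbbebabedefdaaddaf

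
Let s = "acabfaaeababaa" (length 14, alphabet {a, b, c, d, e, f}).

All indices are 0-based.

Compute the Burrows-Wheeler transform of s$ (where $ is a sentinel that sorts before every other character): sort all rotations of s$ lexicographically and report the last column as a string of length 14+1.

aabfbec$aaaaaab

rank  rotation         last
    0  $acabfaaeababaa  a
    1  a$acabfaaeababa  a
    2  aa$acabfaaeabab  b
    3  aaeababaa$acabf  f
    4  abaa$acabfaaeab  b
    5  ababaa$acabfaae  e
    6  abfaaeababaa$ac  c
    7  acabfaaeababaa$  $
    8  aeababaa$acabfa  a
    9  baa$acabfaaeaba  a
   10  babaa$acabfaaea  a
   11  bfaaeababaa$aca  a
   12  cabfaaeababaa$a  a
   13  eababaa$acabfaa  a
   14  faaeababaa$acab  b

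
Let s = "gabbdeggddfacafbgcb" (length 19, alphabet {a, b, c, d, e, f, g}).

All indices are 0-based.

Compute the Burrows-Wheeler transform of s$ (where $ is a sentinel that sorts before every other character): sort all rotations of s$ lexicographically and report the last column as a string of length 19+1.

bgfccabfaggbddda$bge

rank  rotation              last
    0  $gabbdeggddfacafbgcb  b
    1  abbdeggddfacafbgcb$g  g
    2  acafbgcb$gabbdeggddf  f
    3  afbgcb$gabbdeggddfac  c
    4  b$gabbdeggddfacafbgc  c
    5  bbdeggddfacafbgcb$ga  a
    6  bdeggddfacafbgcb$gab  b
    7  bgcb$gabbdeggddfacaf  f
    8  cafbgcb$gabbdeggddfa  a
    9  cb$gabbdeggddfacafbg  g
   10  ddfacafbgcb$gabbdegg  g
   11  deggddfacafbgcb$gabb  b
   12  dfacafbgcb$gabbdeggd  d
   13  eggddfacafbgcb$gabbd  d
   14  facafbgcb$gabbdeggdd  d
   15  fbgcb$gabbdeggddfaca  a
   16  gabbdeggddfacafbgcb$  $
   17  gcb$gabbdeggddfacafb  b
   18  gddfacafbgcb$gabbdeg  g
   19  ggddfacafbgcb$gabbde  e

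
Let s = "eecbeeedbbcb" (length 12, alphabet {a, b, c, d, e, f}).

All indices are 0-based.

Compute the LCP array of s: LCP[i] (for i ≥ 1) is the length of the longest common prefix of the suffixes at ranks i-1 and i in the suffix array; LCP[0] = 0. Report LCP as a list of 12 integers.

rank→(start, suffix):
  0 → (11, 'b')
  1 → (8, 'bbcb')
  2 → (9, 'bcb')
  3 → (3, 'beeedbbcb')
  4 → (10, 'cb')
  5 → (2, 'cbeeedbbcb')
  6 → (7, 'dbbcb')
  7 → (1, 'ecbeeedbbcb')
  8 → (6, 'edbbcb')
  9 → (0, 'eecbeeedbbcb')
  10 → (5, 'eedbbcb')
  11 → (4, 'eeedbbcb')

SA = [11, 8, 9, 3, 10, 2, 7, 1, 6, 0, 5, 4]
rank  pair      lcp
   1  s[11:],s[8:]  1  'b'
   2  s[8:],s[9:]  1  'b'
   3  s[9:],s[3:]  1  'b'
   4  s[3:],s[10:]  0  ''
   5  s[10:],s[2:]  2  'cb'
   6  s[2:],s[7:]  0  ''
   7  s[7:],s[1:]  0  ''
   8  s[1:],s[6:]  1  'e'
   9  s[6:],s[0:]  1  'e'
  10  s[0:],s[5:]  2  'ee'
  11  s[5:],s[4:]  2  'ee'

[0, 1, 1, 1, 0, 2, 0, 0, 1, 1, 2, 2]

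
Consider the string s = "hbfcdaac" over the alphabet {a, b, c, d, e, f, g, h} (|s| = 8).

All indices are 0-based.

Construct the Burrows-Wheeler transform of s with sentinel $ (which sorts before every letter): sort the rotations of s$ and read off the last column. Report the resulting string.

rank  rotation   last
    0  $hbfcdaac  c
    1  aac$hbfcd  d
    2  ac$hbfcda  a
    3  bfcdaac$h  h
    4  c$hbfcdaa  a
    5  cdaac$hbf  f
    6  daac$hbfc  c
    7  fcdaac$hb  b
    8  hbfcdaac$  $

cdahafcb$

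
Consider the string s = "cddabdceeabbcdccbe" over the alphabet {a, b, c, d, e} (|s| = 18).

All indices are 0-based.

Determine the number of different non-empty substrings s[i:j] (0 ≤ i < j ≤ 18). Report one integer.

155

sorted suffixes:
  #0 SA[0]=9  'abbcdccbe'
  #1 SA[1]=3  'abdceeabbcdccbe'
  #2 SA[2]=10  'bbcdccbe'
  #3 SA[3]=11  'bcdccbe'
  #4 SA[4]=4  'bdceeabbcdccbe'
  #5 SA[5]=16  'be'
  #6 SA[6]=15  'cbe'
  #7 SA[7]=14  'ccbe'
  #8 SA[8]=12  'cdccbe'
  #9 SA[9]=0  'cddabdceeabbcdccbe'
  #10 SA[10]=6  'ceeabbcdccbe'
  #11 SA[11]=2  'dabdceeabbcdccbe'
  #12 SA[12]=13  'dccbe'
  #13 SA[13]=5  'dceeabbcdccbe'
  #14 SA[14]=1  'ddabdceeabbcdccbe'
  #15 SA[15]=17  'e'
  #16 SA[16]=8  'eabbcdccbe'
  #17 SA[17]=7  'eeabbcdccbe'

SA = [9, 3, 10, 11, 4, 16, 15, 14, 12, 0, 6, 2, 13, 5, 1, 17, 8, 7]
[i] adj suffixes → lcp
  [1] 9/3 → 2 ('ab')
  [2] 3/10 → 0 ('')
  [3] 10/11 → 1 ('b')
  [4] 11/4 → 1 ('b')
  [5] 4/16 → 1 ('b')
  [6] 16/15 → 0 ('')
  [7] 15/14 → 1 ('c')
  [8] 14/12 → 1 ('c')
  [9] 12/0 → 2 ('cd')
  [10] 0/6 → 1 ('c')
  [11] 6/2 → 0 ('')
  [12] 2/13 → 1 ('d')
  [13] 13/5 → 2 ('dc')
  [14] 5/1 → 1 ('d')
  [15] 1/17 → 0 ('')
  [16] 17/8 → 1 ('e')
  [17] 8/7 → 1 ('e')

n(n+1)/2 = 18·19/2 = 171
Σ LCP = 0 + 2 + 0 + 1 + 1 + 1 + 0 + 1 + 1 + 2 + 1 + 0 + 1 + 2 + 1 + 0 + 1 + 1 = 16
distinct = 171 − 16 = 155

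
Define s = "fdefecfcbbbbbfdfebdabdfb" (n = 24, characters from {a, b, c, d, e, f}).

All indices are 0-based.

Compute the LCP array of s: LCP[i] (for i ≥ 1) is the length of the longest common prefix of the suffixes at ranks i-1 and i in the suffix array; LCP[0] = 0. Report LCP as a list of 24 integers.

sorted suffixes:
  #0 SA[0]=19  'abdfb'
  #1 SA[1]=23  'b'
  #2 SA[2]=8  'bbbbbfdfebdabdfb'
  #3 SA[3]=9  'bbbbfdfebdabdfb'
  #4 SA[4]=10  'bbbfdfebdabdfb'
  #5 SA[5]=11  'bbfdfebdabdfb'
  #6 SA[6]=17  'bdabdfb'
  #7 SA[7]=20  'bdfb'
  #8 SA[8]=12  'bfdfebdabdfb'
  #9 SA[9]=7  'cbbbbbfdfebdabdfb'
  #10 SA[10]=5  'cfcbbbbbfdfebdabdfb'
  #11 SA[11]=18  'dabdfb'
  #12 SA[12]=1  'defecfcbbbbbfdfebdabdfb'
  #13 SA[13]=21  'dfb'
  #14 SA[14]=14  'dfebdabdfb'
  #15 SA[15]=16  'ebdabdfb'
  #16 SA[16]=4  'ecfcbbbbbfdfebdabdfb'
  #17 SA[17]=2  'efecfcbbbbbfdfebdabdfb'
  #18 SA[18]=22  'fb'
  #19 SA[19]=6  'fcbbbbbfdfebdabdfb'
  #20 SA[20]=0  'fdefecfcbbbbbfdfebdabdfb'
  #21 SA[21]=13  'fdfebdabdfb'
  #22 SA[22]=15  'febdabdfb'
  #23 SA[23]=3  'fecfcbbbbbfdfebdabdfb'

SA = [19, 23, 8, 9, 10, 11, 17, 20, 12, 7, 5, 18, 1, 21, 14, 16, 4, 2, 22, 6, 0, 13, 15, 3]
i: (SA[i-1],SA[i]) lcp shared
  1: (19,23) 0 ''
  2: (23,8) 1 'b'
  3: (8,9) 4 'bbbb'
  4: (9,10) 3 'bbb'
  5: (10,11) 2 'bb'
  6: (11,17) 1 'b'
  7: (17,20) 2 'bd'
  8: (20,12) 1 'b'
  9: (12,7) 0 ''
  10: (7,5) 1 'c'
  11: (5,18) 0 ''
  12: (18,1) 1 'd'
  13: (1,21) 1 'd'
  14: (21,14) 2 'df'
  15: (14,16) 0 ''
  16: (16,4) 1 'e'
  17: (4,2) 1 'e'
  18: (2,22) 0 ''
  19: (22,6) 1 'f'
  20: (6,0) 1 'f'
  21: (0,13) 2 'fd'
  22: (13,15) 1 'f'
  23: (15,3) 2 'fe'

[0, 0, 1, 4, 3, 2, 1, 2, 1, 0, 1, 0, 1, 1, 2, 0, 1, 1, 0, 1, 1, 2, 1, 2]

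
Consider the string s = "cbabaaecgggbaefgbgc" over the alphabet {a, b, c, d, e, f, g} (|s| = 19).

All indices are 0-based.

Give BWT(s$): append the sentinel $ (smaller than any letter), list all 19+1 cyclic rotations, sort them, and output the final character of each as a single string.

cbbabacggg$eaaegfbgc

rank  rotation              last
    0  $cbabaaecgggbaefgbgc  c
    1  aaecgggbaefgbgc$cbab  b
    2  abaaecgggbaefgbgc$cb  b
    3  aecgggbaefgbgc$cbaba  a
    4  aefgbgc$cbabaaecgggb  b
    5  baaecgggbaefgbgc$cba  a
    6  babaaecgggbaefgbgc$c  c
    7  baefgbgc$cbabaaecggg  g
    8  bgc$cbabaaecgggbaefg  g
    9  c$cbabaaecgggbaefgbg  g
   10  cbabaaecgggbaefgbgc$  $
   11  cgggbaefgbgc$cbabaae  e
   12  ecgggbaefgbgc$cbabaa  a
   13  efgbgc$cbabaaecgggba  a
   14  fgbgc$cbabaaecgggbae  e
   15  gbaefgbgc$cbabaaecgg  g
   16  gbgc$cbabaaecgggbaef  f
   17  gc$cbabaaecgggbaefgb  b
   18  ggbaefgbgc$cbabaaecg  g
   19  gggbaefgbgc$cbabaaec  c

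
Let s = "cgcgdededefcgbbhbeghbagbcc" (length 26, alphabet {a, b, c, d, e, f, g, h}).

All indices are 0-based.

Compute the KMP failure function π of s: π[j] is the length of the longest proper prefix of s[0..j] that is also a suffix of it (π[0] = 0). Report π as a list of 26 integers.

π[0] = 0
j=1 s[j]='g': π[1]=0 (border '')
j=2 s[j]='c': π[2]=1 (border 'c')
j=3 s[j]='g': π[3]=2 (border 'cg')
j=4 s[j]='d': k: 2→0; π[4]=0 (border '')
j=5 s[j]='e': π[5]=0 (border '')
j=6 s[j]='d': π[6]=0 (border '')
j=7 s[j]='e': π[7]=0 (border '')
j=8 s[j]='d': π[8]=0 (border '')
j=9 s[j]='e': π[9]=0 (border '')
j=10 s[j]='f': π[10]=0 (border '')
j=11 s[j]='c': π[11]=1 (border 'c')
j=12 s[j]='g': π[12]=2 (border 'cg')
j=13 s[j]='b': k: 2→0; π[13]=0 (border '')
j=14 s[j]='b': π[14]=0 (border '')
j=15 s[j]='h': π[15]=0 (border '')
j=16 s[j]='b': π[16]=0 (border '')
j=17 s[j]='e': π[17]=0 (border '')
j=18 s[j]='g': π[18]=0 (border '')
j=19 s[j]='h': π[19]=0 (border '')
j=20 s[j]='b': π[20]=0 (border '')
j=21 s[j]='a': π[21]=0 (border '')
j=22 s[j]='g': π[22]=0 (border '')
j=23 s[j]='b': π[23]=0 (border '')
j=24 s[j]='c': π[24]=1 (border 'c')
j=25 s[j]='c': k: 1→0; π[25]=1 (border 'c')

[0, 0, 1, 2, 0, 0, 0, 0, 0, 0, 0, 1, 2, 0, 0, 0, 0, 0, 0, 0, 0, 0, 0, 0, 1, 1]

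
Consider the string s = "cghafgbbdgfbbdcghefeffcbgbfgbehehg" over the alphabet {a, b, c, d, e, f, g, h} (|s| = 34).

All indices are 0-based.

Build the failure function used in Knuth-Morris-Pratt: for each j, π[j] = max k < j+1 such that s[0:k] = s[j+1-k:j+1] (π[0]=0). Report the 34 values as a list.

[0, 0, 0, 0, 0, 0, 0, 0, 0, 0, 0, 0, 0, 0, 1, 2, 3, 0, 0, 0, 0, 0, 1, 0, 0, 0, 0, 0, 0, 0, 0, 0, 0, 0]

π[0] = 0
j=1 s[j]='g': π[1]=0 (border '')
j=2 s[j]='h': π[2]=0 (border '')
j=3 s[j]='a': π[3]=0 (border '')
j=4 s[j]='f': π[4]=0 (border '')
j=5 s[j]='g': π[5]=0 (border '')
j=6 s[j]='b': π[6]=0 (border '')
j=7 s[j]='b': π[7]=0 (border '')
j=8 s[j]='d': π[8]=0 (border '')
j=9 s[j]='g': π[9]=0 (border '')
j=10 s[j]='f': π[10]=0 (border '')
j=11 s[j]='b': π[11]=0 (border '')
j=12 s[j]='b': π[12]=0 (border '')
j=13 s[j]='d': π[13]=0 (border '')
j=14 s[j]='c': π[14]=1 (border 'c')
j=15 s[j]='g': π[15]=2 (border 'cg')
j=16 s[j]='h': π[16]=3 (border 'cgh')
j=17 s[j]='e': k: 3→0; π[17]=0 (border '')
j=18 s[j]='f': π[18]=0 (border '')
j=19 s[j]='e': π[19]=0 (border '')
j=20 s[j]='f': π[20]=0 (border '')
j=21 s[j]='f': π[21]=0 (border '')
j=22 s[j]='c': π[22]=1 (border 'c')
j=23 s[j]='b': k: 1→0; π[23]=0 (border '')
j=24 s[j]='g': π[24]=0 (border '')
j=25 s[j]='b': π[25]=0 (border '')
j=26 s[j]='f': π[26]=0 (border '')
j=27 s[j]='g': π[27]=0 (border '')
j=28 s[j]='b': π[28]=0 (border '')
j=29 s[j]='e': π[29]=0 (border '')
j=30 s[j]='h': π[30]=0 (border '')
j=31 s[j]='e': π[31]=0 (border '')
j=32 s[j]='h': π[32]=0 (border '')
j=33 s[j]='g': π[33]=0 (border '')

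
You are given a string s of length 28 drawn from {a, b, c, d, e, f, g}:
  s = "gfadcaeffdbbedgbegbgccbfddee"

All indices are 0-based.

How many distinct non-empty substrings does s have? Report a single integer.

sorted suffixes:
  #0 SA[0]=2  'adcaeffdbbedgbegbgccbfddee'
  #1 SA[1]=5  'aeffdbbedgbegbgccbfddee'
  #2 SA[2]=10  'bbedgbegbgccbfddee'
  #3 SA[3]=11  'bedgbegbgccbfddee'
  #4 SA[4]=15  'begbgccbfddee'
  #5 SA[5]=22  'bfddee'
  #6 SA[6]=18  'bgccbfddee'
  #7 SA[7]=4  'caeffdbbedgbegbgccbfddee'
  #8 SA[8]=21  'cbfddee'
  #9 SA[9]=20  'ccbfddee'
  #10 SA[10]=9  'dbbedgbegbgccbfddee'
  #11 SA[11]=3  'dcaeffdbbedgbegbgccbfddee'
  #12 SA[12]=24  'ddee'
  #13 SA[13]=25  'dee'
  #14 SA[14]=13  'dgbegbgccbfddee'
  #15 SA[15]=27  'e'
  #16 SA[16]=12  'edgbegbgccbfddee'
  #17 SA[17]=26  'ee'
  #18 SA[18]=6  'effdbbedgbegbgccbfddee'
  #19 SA[19]=16  'egbgccbfddee'
  #20 SA[20]=1  'fadcaeffdbbedgbegbgccbfddee'
  #21 SA[21]=8  'fdbbedgbegbgccbfddee'
  #22 SA[22]=23  'fddee'
  #23 SA[23]=7  'ffdbbedgbegbgccbfddee'
  #24 SA[24]=14  'gbegbgccbfddee'
  #25 SA[25]=17  'gbgccbfddee'
  #26 SA[26]=19  'gccbfddee'
  #27 SA[27]=0  'gfadcaeffdbbedgbegbgccbfddee'

SA = [2, 5, 10, 11, 15, 22, 18, 4, 21, 20, 9, 3, 24, 25, 13, 27, 12, 26, 6, 16, 1, 8, 23, 7, 14, 17, 19, 0]
rank  pair      lcp
   1  s[2:],s[5:]  1  'a'
   2  s[5:],s[10:]  0  ''
   3  s[10:],s[11:]  1  'b'
   4  s[11:],s[15:]  2  'be'
   5  s[15:],s[22:]  1  'b'
   6  s[22:],s[18:]  1  'b'
   7  s[18:],s[4:]  0  ''
   8  s[4:],s[21:]  1  'c'
   9  s[21:],s[20:]  1  'c'
  10  s[20:],s[9:]  0  ''
  11  s[9:],s[3:]  1  'd'
  12  s[3:],s[24:]  1  'd'
  13  s[24:],s[25:]  1  'd'
  14  s[25:],s[13:]  1  'd'
  15  s[13:],s[27:]  0  ''
  16  s[27:],s[12:]  1  'e'
  17  s[12:],s[26:]  1  'e'
  18  s[26:],s[6:]  1  'e'
  19  s[6:],s[16:]  1  'e'
  20  s[16:],s[1:]  0  ''
  21  s[1:],s[8:]  1  'f'
  22  s[8:],s[23:]  2  'fd'
  23  s[23:],s[7:]  1  'f'
  24  s[7:],s[14:]  0  ''
  25  s[14:],s[17:]  2  'gb'
  26  s[17:],s[19:]  1  'g'
  27  s[19:],s[0:]  1  'g'

n(n+1)/2 = 28·29/2 = 406
Σ LCP = 0 + 1 + 0 + 1 + 2 + 1 + 1 + 0 + 1 + 1 + 0 + 1 + 1 + 1 + 1 + 0 + 1 + 1 + 1 + 1 + 0 + 1 + 2 + 1 + 0 + 2 + 1 + 1 = 24
distinct = 406 − 24 = 382

382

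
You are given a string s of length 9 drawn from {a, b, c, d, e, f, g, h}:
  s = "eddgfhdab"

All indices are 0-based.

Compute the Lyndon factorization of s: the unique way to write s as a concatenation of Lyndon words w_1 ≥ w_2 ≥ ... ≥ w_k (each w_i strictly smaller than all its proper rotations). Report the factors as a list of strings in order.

emit factor 1: 'e' (i=0, period=1)
emit factor 2: 'ddgfh' (i=1, period=5)
emit factor 3: 'd' (i=6, period=1)
emit factor 4: 'ab' (i=7, period=2)

["e", "ddgfh", "d", "ab"]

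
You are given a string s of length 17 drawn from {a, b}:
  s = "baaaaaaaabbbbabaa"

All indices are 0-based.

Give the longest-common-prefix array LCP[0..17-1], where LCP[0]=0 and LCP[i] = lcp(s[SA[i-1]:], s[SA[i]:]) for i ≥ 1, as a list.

rank→(start, suffix):
  0 → (16, 'a')
  1 → (15, 'aa')
  2 → (1, 'aaaaaaaabbbbabaa')
  3 → (2, 'aaaaaaabbbbabaa')
  4 → (3, 'aaaaaabbbbabaa')
  5 → (4, 'aaaaabbbbabaa')
  6 → (5, 'aaaabbbbabaa')
  7 → (6, 'aaabbbbabaa')
  8 → (7, 'aabbbbabaa')
  9 → (13, 'abaa')
  10 → (8, 'abbbbabaa')
  11 → (14, 'baa')
  12 → (0, 'baaaaaaaabbbbabaa')
  13 → (12, 'babaa')
  14 → (11, 'bbabaa')
  15 → (10, 'bbbabaa')
  16 → (9, 'bbbbabaa')

SA = [16, 15, 1, 2, 3, 4, 5, 6, 7, 13, 8, 14, 0, 12, 11, 10, 9]
[i] adj suffixes → lcp
  [1] 16/15 → 1 ('a')
  [2] 15/1 → 2 ('aa')
  [3] 1/2 → 7 ('aaaaaaa')
  [4] 2/3 → 6 ('aaaaaa')
  [5] 3/4 → 5 ('aaaaa')
  [6] 4/5 → 4 ('aaaa')
  [7] 5/6 → 3 ('aaa')
  [8] 6/7 → 2 ('aa')
  [9] 7/13 → 1 ('a')
  [10] 13/8 → 2 ('ab')
  [11] 8/14 → 0 ('')
  [12] 14/0 → 3 ('baa')
  [13] 0/12 → 2 ('ba')
  [14] 12/11 → 1 ('b')
  [15] 11/10 → 2 ('bb')
  [16] 10/9 → 3 ('bbb')

[0, 1, 2, 7, 6, 5, 4, 3, 2, 1, 2, 0, 3, 2, 1, 2, 3]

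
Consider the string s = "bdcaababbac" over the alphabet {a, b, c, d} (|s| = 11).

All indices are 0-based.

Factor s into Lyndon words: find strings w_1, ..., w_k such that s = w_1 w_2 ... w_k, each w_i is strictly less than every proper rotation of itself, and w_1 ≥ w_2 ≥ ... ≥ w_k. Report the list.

["bdc", "aababbac"]

emit factor 1: 'bdc' (i=0, period=3)
emit factor 2: 'aababbac' (i=3, period=8)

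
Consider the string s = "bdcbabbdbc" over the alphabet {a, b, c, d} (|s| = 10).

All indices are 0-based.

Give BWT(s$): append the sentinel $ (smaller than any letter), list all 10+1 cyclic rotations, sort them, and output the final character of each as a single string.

rank  rotation     last
    0  $bdcbabbdbc  c
    1  abbdbc$bdcb  b
    2  babbdbc$bdc  c
    3  bbdbc$bdcba  a
    4  bc$bdcbabbd  d
    5  bdbc$bdcbab  b
    6  bdcbabbdbc$  $
    7  c$bdcbabbdb  b
    8  cbabbdbc$bd  d
    9  dbc$bdcbabb  b
   10  dcbabbdbc$b  b

cbcadb$bdbb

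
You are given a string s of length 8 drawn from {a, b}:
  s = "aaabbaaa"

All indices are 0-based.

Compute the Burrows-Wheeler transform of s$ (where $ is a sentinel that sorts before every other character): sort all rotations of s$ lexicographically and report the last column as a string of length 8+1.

aaab$aaba

rank  rotation   last
    0  $aaabbaaa  a
    1  a$aaabbaa  a
    2  aa$aaabba  a
    3  aaa$aaabb  b
    4  aaabbaaa$  $
    5  aabbaaa$a  a
    6  abbaaa$aa  a
    7  baaa$aaab  b
    8  bbaaa$aaa  a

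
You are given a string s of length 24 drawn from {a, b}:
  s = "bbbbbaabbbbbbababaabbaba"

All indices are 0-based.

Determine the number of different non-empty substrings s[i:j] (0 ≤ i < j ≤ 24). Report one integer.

sorted suffixes:
  #0 SA[0]=23  'a'
  #1 SA[1]=17  'aabbaba'
  #2 SA[2]=5  'aabbbbbbababaabbaba'
  #3 SA[3]=21  'aba'
  #4 SA[4]=15  'abaabbaba'
  #5 SA[5]=13  'ababaabbaba'
  #6 SA[6]=18  'abbaba'
  #7 SA[7]=6  'abbbbbbababaabbaba'
  #8 SA[8]=22  'ba'
  #9 SA[9]=16  'baabbaba'
  #10 SA[10]=4  'baabbbbbbababaabbaba'
  #11 SA[11]=20  'baba'
  #12 SA[12]=14  'babaabbaba'
  #13 SA[13]=12  'bababaabbaba'
  #14 SA[14]=3  'bbaabbbbbbababaabbaba'
  #15 SA[15]=19  'bbaba'
  #16 SA[16]=11  'bbababaabbaba'
  #17 SA[17]=2  'bbbaabbbbbbababaabbaba'
  #18 SA[18]=10  'bbbababaabbaba'
  #19 SA[19]=1  'bbbbaabbbbbbababaabbaba'
  #20 SA[20]=9  'bbbbababaabbaba'
  #21 SA[21]=0  'bbbbbaabbbbbbababaabbaba'
  #22 SA[22]=8  'bbbbbababaabbaba'
  #23 SA[23]=7  'bbbbbbababaabbaba'

SA = [23, 17, 5, 21, 15, 13, 18, 6, 22, 16, 4, 20, 14, 12, 3, 19, 11, 2, 10, 1, 9, 0, 8, 7]
[i] adj suffixes → lcp
  [1] 23/17 → 1 ('a')
  [2] 17/5 → 4 ('aabb')
  [3] 5/21 → 1 ('a')
  [4] 21/15 → 3 ('aba')
  [5] 15/13 → 3 ('aba')
  [6] 13/18 → 2 ('ab')
  [7] 18/6 → 3 ('abb')
  [8] 6/22 → 0 ('')
  [9] 22/16 → 2 ('ba')
  [10] 16/4 → 5 ('baabb')
  [11] 4/20 → 2 ('ba')
  [12] 20/14 → 4 ('baba')
  [13] 14/12 → 4 ('baba')
  [14] 12/3 → 1 ('b')
  [15] 3/19 → 3 ('bba')
  [16] 19/11 → 5 ('bbaba')
  [17] 11/2 → 2 ('bb')
  [18] 2/10 → 4 ('bbba')
  [19] 10/1 → 3 ('bbb')
  [20] 1/9 → 5 ('bbbba')
  [21] 9/0 → 4 ('bbbb')
  [22] 0/8 → 6 ('bbbbba')
  [23] 8/7 → 5 ('bbbbb')

n(n+1)/2 = 24·25/2 = 300
Σ LCP = 0 + 1 + 4 + 1 + 3 + 3 + 2 + 3 + 0 + 2 + 5 + 2 + 4 + 4 + 1 + 3 + 5 + 2 + 4 + 3 + 5 + 4 + 6 + 5 = 72
distinct = 300 − 72 = 228

228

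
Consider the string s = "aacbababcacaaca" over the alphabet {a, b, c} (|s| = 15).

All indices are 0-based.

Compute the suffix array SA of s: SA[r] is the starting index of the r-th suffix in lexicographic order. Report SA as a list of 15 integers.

[14, 11, 0, 4, 6, 12, 9, 1, 3, 5, 7, 13, 10, 8, 2]

rank→(start, suffix):
  0 → (14, 'a')
  1 → (11, 'aaca')
  2 → (0, 'aacbababcacaaca')
  3 → (4, 'ababcacaaca')
  4 → (6, 'abcacaaca')
  5 → (12, 'aca')
  6 → (9, 'acaaca')
  7 → (1, 'acbababcacaaca')
  8 → (3, 'bababcacaaca')
  9 → (5, 'babcacaaca')
  10 → (7, 'bcacaaca')
  11 → (13, 'ca')
  12 → (10, 'caaca')
  13 → (8, 'cacaaca')
  14 → (2, 'cbababcacaaca')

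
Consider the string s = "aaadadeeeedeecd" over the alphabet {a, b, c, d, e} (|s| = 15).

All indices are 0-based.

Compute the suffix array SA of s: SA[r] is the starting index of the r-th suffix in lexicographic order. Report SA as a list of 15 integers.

rank→(start, suffix):
  0 → (0, 'aaadadeeeedeecd')
  1 → (1, 'aadadeeeedeecd')
  2 → (2, 'adadeeeedeecd')
  3 → (4, 'adeeeedeecd')
  4 → (13, 'cd')
  5 → (14, 'd')
  6 → (3, 'dadeeeedeecd')
  7 → (10, 'deecd')
  8 → (5, 'deeeedeecd')
  9 → (12, 'ecd')
  10 → (9, 'edeecd')
  11 → (11, 'eecd')
  12 → (8, 'eedeecd')
  13 → (7, 'eeedeecd')
  14 → (6, 'eeeedeecd')

[0, 1, 2, 4, 13, 14, 3, 10, 5, 12, 9, 11, 8, 7, 6]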